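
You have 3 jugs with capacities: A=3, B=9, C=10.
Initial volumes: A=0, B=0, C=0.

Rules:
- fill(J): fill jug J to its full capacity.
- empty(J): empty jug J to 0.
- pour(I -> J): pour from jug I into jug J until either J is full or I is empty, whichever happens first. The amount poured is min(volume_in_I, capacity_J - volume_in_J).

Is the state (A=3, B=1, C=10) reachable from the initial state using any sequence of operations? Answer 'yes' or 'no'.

BFS from (A=0, B=0, C=0):
  1. fill(A) -> (A=3 B=0 C=0)
  2. fill(C) -> (A=3 B=0 C=10)
  3. pour(C -> B) -> (A=3 B=9 C=1)
  4. empty(B) -> (A=3 B=0 C=1)
  5. pour(C -> B) -> (A=3 B=1 C=0)
  6. fill(C) -> (A=3 B=1 C=10)
Target reached → yes.

Answer: yes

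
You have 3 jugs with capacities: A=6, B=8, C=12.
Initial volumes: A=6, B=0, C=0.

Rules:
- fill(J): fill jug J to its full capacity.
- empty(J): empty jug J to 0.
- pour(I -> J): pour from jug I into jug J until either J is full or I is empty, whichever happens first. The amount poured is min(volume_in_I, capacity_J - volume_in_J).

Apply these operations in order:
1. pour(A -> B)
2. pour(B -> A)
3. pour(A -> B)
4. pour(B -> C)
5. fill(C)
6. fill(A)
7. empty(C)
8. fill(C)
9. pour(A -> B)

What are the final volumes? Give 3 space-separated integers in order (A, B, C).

Step 1: pour(A -> B) -> (A=0 B=6 C=0)
Step 2: pour(B -> A) -> (A=6 B=0 C=0)
Step 3: pour(A -> B) -> (A=0 B=6 C=0)
Step 4: pour(B -> C) -> (A=0 B=0 C=6)
Step 5: fill(C) -> (A=0 B=0 C=12)
Step 6: fill(A) -> (A=6 B=0 C=12)
Step 7: empty(C) -> (A=6 B=0 C=0)
Step 8: fill(C) -> (A=6 B=0 C=12)
Step 9: pour(A -> B) -> (A=0 B=6 C=12)

Answer: 0 6 12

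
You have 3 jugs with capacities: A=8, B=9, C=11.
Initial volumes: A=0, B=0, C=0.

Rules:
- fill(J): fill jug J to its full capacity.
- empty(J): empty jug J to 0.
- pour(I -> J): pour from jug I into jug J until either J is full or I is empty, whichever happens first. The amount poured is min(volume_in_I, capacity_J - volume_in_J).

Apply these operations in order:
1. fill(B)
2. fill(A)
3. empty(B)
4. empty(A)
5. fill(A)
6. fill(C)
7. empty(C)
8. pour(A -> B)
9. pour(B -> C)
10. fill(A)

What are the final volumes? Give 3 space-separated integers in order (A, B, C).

Step 1: fill(B) -> (A=0 B=9 C=0)
Step 2: fill(A) -> (A=8 B=9 C=0)
Step 3: empty(B) -> (A=8 B=0 C=0)
Step 4: empty(A) -> (A=0 B=0 C=0)
Step 5: fill(A) -> (A=8 B=0 C=0)
Step 6: fill(C) -> (A=8 B=0 C=11)
Step 7: empty(C) -> (A=8 B=0 C=0)
Step 8: pour(A -> B) -> (A=0 B=8 C=0)
Step 9: pour(B -> C) -> (A=0 B=0 C=8)
Step 10: fill(A) -> (A=8 B=0 C=8)

Answer: 8 0 8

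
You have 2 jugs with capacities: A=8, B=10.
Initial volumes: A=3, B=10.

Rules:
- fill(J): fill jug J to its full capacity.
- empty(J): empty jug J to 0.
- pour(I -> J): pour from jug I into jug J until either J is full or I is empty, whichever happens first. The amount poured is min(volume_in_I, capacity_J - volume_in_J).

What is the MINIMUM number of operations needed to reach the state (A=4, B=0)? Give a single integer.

Answer: 8

Derivation:
BFS from (A=3, B=10). One shortest path:
  1. empty(A) -> (A=0 B=10)
  2. pour(B -> A) -> (A=8 B=2)
  3. empty(A) -> (A=0 B=2)
  4. pour(B -> A) -> (A=2 B=0)
  5. fill(B) -> (A=2 B=10)
  6. pour(B -> A) -> (A=8 B=4)
  7. empty(A) -> (A=0 B=4)
  8. pour(B -> A) -> (A=4 B=0)
Reached target in 8 moves.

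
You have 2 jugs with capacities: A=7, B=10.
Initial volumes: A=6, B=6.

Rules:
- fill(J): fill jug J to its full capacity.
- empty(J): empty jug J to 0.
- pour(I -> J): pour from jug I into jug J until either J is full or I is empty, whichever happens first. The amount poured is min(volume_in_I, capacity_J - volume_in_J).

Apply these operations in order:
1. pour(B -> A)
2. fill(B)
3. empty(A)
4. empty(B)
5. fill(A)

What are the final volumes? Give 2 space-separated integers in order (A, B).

Step 1: pour(B -> A) -> (A=7 B=5)
Step 2: fill(B) -> (A=7 B=10)
Step 3: empty(A) -> (A=0 B=10)
Step 4: empty(B) -> (A=0 B=0)
Step 5: fill(A) -> (A=7 B=0)

Answer: 7 0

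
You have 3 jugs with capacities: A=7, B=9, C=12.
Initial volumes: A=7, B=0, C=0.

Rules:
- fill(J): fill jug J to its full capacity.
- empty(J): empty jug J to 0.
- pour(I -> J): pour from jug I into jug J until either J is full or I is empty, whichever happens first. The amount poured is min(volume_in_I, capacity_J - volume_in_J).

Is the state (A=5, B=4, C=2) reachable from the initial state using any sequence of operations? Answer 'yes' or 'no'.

BFS explored all 512 reachable states.
Reachable set includes: (0,0,0), (0,0,1), (0,0,2), (0,0,3), (0,0,4), (0,0,5), (0,0,6), (0,0,7), (0,0,8), (0,0,9), (0,0,10), (0,0,11) ...
Target (A=5, B=4, C=2) not in reachable set → no.

Answer: no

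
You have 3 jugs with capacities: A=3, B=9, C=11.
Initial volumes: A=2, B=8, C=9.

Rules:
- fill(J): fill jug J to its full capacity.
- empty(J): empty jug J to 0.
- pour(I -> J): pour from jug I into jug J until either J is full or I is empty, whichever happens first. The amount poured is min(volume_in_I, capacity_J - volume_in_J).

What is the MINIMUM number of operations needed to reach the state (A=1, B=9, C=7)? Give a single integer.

BFS from (A=2, B=8, C=9). One shortest path:
  1. empty(A) -> (A=0 B=8 C=9)
  2. pour(B -> A) -> (A=3 B=5 C=9)
  3. pour(A -> C) -> (A=1 B=5 C=11)
  4. pour(C -> B) -> (A=1 B=9 C=7)
Reached target in 4 moves.

Answer: 4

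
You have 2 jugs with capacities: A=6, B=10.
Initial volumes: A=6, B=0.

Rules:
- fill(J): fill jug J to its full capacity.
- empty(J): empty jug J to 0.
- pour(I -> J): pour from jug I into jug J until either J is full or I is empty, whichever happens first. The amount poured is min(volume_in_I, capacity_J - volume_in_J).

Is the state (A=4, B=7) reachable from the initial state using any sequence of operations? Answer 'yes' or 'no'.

BFS explored all 16 reachable states.
Reachable set includes: (0,0), (0,2), (0,4), (0,6), (0,8), (0,10), (2,0), (2,10), (4,0), (4,10), (6,0), (6,2) ...
Target (A=4, B=7) not in reachable set → no.

Answer: no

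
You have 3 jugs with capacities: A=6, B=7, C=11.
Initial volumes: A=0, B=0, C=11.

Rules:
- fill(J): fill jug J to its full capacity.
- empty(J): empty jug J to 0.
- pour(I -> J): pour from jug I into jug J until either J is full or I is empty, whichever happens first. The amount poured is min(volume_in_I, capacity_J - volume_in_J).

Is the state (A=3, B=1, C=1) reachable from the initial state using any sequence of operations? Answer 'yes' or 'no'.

BFS explored all 372 reachable states.
Reachable set includes: (0,0,0), (0,0,1), (0,0,2), (0,0,3), (0,0,4), (0,0,5), (0,0,6), (0,0,7), (0,0,8), (0,0,9), (0,0,10), (0,0,11) ...
Target (A=3, B=1, C=1) not in reachable set → no.

Answer: no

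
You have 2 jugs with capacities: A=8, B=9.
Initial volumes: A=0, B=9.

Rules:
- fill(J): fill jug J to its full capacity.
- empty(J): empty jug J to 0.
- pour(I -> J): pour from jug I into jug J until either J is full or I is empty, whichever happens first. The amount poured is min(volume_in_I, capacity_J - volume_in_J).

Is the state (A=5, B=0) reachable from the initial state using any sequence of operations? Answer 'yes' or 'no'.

BFS from (A=0, B=9):
  1. fill(A) -> (A=8 B=9)
  2. empty(B) -> (A=8 B=0)
  3. pour(A -> B) -> (A=0 B=8)
  4. fill(A) -> (A=8 B=8)
  5. pour(A -> B) -> (A=7 B=9)
  6. empty(B) -> (A=7 B=0)
  7. pour(A -> B) -> (A=0 B=7)
  8. fill(A) -> (A=8 B=7)
  9. pour(A -> B) -> (A=6 B=9)
  10. empty(B) -> (A=6 B=0)
  11. pour(A -> B) -> (A=0 B=6)
  12. fill(A) -> (A=8 B=6)
  13. pour(A -> B) -> (A=5 B=9)
  14. empty(B) -> (A=5 B=0)
Target reached → yes.

Answer: yes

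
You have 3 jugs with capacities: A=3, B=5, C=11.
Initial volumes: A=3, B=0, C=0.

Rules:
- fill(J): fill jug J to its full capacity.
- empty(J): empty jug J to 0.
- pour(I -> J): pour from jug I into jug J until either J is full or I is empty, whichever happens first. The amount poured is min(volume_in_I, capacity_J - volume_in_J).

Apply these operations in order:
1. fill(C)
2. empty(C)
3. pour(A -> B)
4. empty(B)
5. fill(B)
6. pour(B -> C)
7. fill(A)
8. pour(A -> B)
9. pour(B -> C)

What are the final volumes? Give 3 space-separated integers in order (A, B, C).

Step 1: fill(C) -> (A=3 B=0 C=11)
Step 2: empty(C) -> (A=3 B=0 C=0)
Step 3: pour(A -> B) -> (A=0 B=3 C=0)
Step 4: empty(B) -> (A=0 B=0 C=0)
Step 5: fill(B) -> (A=0 B=5 C=0)
Step 6: pour(B -> C) -> (A=0 B=0 C=5)
Step 7: fill(A) -> (A=3 B=0 C=5)
Step 8: pour(A -> B) -> (A=0 B=3 C=5)
Step 9: pour(B -> C) -> (A=0 B=0 C=8)

Answer: 0 0 8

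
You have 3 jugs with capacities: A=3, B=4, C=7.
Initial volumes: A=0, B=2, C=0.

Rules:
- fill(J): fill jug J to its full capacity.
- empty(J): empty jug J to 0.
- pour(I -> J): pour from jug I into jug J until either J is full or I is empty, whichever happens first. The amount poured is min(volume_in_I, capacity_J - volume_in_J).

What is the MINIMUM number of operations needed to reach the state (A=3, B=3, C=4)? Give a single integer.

Answer: 5

Derivation:
BFS from (A=0, B=2, C=0). One shortest path:
  1. fill(A) -> (A=3 B=2 C=0)
  2. fill(B) -> (A=3 B=4 C=0)
  3. pour(B -> C) -> (A=3 B=0 C=4)
  4. pour(A -> B) -> (A=0 B=3 C=4)
  5. fill(A) -> (A=3 B=3 C=4)
Reached target in 5 moves.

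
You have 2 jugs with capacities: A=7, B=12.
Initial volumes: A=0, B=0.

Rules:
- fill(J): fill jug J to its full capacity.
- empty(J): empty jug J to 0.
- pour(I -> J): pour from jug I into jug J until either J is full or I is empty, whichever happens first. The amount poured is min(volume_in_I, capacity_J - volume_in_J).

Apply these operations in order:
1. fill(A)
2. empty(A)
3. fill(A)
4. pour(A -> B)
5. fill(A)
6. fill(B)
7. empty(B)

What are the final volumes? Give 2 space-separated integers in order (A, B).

Step 1: fill(A) -> (A=7 B=0)
Step 2: empty(A) -> (A=0 B=0)
Step 3: fill(A) -> (A=7 B=0)
Step 4: pour(A -> B) -> (A=0 B=7)
Step 5: fill(A) -> (A=7 B=7)
Step 6: fill(B) -> (A=7 B=12)
Step 7: empty(B) -> (A=7 B=0)

Answer: 7 0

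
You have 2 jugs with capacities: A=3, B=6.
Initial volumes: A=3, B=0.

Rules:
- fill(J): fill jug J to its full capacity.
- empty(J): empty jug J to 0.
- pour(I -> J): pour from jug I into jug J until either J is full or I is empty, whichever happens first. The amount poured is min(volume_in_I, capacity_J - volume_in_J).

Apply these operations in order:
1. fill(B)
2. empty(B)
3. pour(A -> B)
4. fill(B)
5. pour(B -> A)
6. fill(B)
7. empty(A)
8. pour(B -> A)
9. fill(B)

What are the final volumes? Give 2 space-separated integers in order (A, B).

Answer: 3 6

Derivation:
Step 1: fill(B) -> (A=3 B=6)
Step 2: empty(B) -> (A=3 B=0)
Step 3: pour(A -> B) -> (A=0 B=3)
Step 4: fill(B) -> (A=0 B=6)
Step 5: pour(B -> A) -> (A=3 B=3)
Step 6: fill(B) -> (A=3 B=6)
Step 7: empty(A) -> (A=0 B=6)
Step 8: pour(B -> A) -> (A=3 B=3)
Step 9: fill(B) -> (A=3 B=6)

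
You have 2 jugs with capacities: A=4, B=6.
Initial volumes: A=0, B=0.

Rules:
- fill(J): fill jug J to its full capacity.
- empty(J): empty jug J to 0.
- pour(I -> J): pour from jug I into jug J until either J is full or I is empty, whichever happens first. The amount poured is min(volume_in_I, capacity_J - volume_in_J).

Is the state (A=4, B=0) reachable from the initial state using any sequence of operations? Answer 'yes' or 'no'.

BFS from (A=0, B=0):
  1. fill(A) -> (A=4 B=0)
Target reached → yes.

Answer: yes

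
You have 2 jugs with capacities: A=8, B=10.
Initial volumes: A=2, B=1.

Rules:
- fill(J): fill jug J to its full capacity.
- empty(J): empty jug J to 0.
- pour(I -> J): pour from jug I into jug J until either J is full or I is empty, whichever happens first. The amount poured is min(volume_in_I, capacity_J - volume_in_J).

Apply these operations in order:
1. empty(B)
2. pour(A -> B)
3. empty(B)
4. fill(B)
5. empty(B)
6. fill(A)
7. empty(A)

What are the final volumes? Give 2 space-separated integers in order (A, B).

Answer: 0 0

Derivation:
Step 1: empty(B) -> (A=2 B=0)
Step 2: pour(A -> B) -> (A=0 B=2)
Step 3: empty(B) -> (A=0 B=0)
Step 4: fill(B) -> (A=0 B=10)
Step 5: empty(B) -> (A=0 B=0)
Step 6: fill(A) -> (A=8 B=0)
Step 7: empty(A) -> (A=0 B=0)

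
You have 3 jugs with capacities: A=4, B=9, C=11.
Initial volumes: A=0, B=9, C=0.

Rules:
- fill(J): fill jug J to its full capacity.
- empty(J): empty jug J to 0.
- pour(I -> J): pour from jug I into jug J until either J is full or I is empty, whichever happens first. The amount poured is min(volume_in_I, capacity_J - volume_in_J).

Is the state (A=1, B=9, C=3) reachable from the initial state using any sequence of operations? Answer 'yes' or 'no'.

BFS from (A=0, B=9, C=0):
  1. fill(A) -> (A=4 B=9 C=0)
  2. pour(A -> C) -> (A=0 B=9 C=4)
  3. pour(B -> A) -> (A=4 B=5 C=4)
  4. pour(A -> C) -> (A=0 B=5 C=8)
  5. pour(B -> A) -> (A=4 B=1 C=8)
  6. pour(A -> C) -> (A=1 B=1 C=11)
  7. pour(C -> B) -> (A=1 B=9 C=3)
Target reached → yes.

Answer: yes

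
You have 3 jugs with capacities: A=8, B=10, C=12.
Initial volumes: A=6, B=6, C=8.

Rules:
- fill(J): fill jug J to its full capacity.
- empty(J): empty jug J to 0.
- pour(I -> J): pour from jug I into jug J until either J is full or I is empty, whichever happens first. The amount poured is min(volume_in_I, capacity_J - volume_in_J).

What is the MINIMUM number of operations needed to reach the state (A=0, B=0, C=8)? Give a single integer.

Answer: 2

Derivation:
BFS from (A=6, B=6, C=8). One shortest path:
  1. empty(A) -> (A=0 B=6 C=8)
  2. empty(B) -> (A=0 B=0 C=8)
Reached target in 2 moves.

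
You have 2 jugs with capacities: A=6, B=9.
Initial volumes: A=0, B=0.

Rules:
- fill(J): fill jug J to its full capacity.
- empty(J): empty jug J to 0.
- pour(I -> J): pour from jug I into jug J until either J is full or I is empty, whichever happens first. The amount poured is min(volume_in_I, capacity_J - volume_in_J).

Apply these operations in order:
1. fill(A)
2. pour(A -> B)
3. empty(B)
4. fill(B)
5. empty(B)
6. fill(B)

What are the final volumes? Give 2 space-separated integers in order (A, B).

Step 1: fill(A) -> (A=6 B=0)
Step 2: pour(A -> B) -> (A=0 B=6)
Step 3: empty(B) -> (A=0 B=0)
Step 4: fill(B) -> (A=0 B=9)
Step 5: empty(B) -> (A=0 B=0)
Step 6: fill(B) -> (A=0 B=9)

Answer: 0 9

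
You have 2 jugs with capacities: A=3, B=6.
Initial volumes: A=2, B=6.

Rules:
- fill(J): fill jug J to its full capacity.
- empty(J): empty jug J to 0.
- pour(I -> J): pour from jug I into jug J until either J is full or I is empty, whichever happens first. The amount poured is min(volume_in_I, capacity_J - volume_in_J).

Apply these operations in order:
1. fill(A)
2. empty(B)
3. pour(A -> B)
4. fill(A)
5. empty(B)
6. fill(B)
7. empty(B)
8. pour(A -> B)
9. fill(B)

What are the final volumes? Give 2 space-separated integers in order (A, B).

Answer: 0 6

Derivation:
Step 1: fill(A) -> (A=3 B=6)
Step 2: empty(B) -> (A=3 B=0)
Step 3: pour(A -> B) -> (A=0 B=3)
Step 4: fill(A) -> (A=3 B=3)
Step 5: empty(B) -> (A=3 B=0)
Step 6: fill(B) -> (A=3 B=6)
Step 7: empty(B) -> (A=3 B=0)
Step 8: pour(A -> B) -> (A=0 B=3)
Step 9: fill(B) -> (A=0 B=6)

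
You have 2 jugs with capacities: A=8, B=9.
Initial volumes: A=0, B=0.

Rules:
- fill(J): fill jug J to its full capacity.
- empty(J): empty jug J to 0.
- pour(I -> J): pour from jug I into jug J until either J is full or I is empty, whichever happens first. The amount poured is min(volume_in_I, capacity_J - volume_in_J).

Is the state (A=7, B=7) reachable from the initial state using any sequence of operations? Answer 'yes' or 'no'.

BFS explored all 34 reachable states.
Reachable set includes: (0,0), (0,1), (0,2), (0,3), (0,4), (0,5), (0,6), (0,7), (0,8), (0,9), (1,0), (1,9) ...
Target (A=7, B=7) not in reachable set → no.

Answer: no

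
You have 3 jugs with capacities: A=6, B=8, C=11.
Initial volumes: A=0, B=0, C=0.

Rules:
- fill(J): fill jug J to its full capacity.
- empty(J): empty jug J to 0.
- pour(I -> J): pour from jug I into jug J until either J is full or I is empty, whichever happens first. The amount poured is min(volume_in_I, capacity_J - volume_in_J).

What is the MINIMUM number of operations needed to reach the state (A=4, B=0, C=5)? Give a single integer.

BFS from (A=0, B=0, C=0). One shortest path:
  1. fill(A) -> (A=6 B=0 C=0)
  2. fill(C) -> (A=6 B=0 C=11)
  3. pour(A -> B) -> (A=0 B=6 C=11)
  4. pour(C -> A) -> (A=6 B=6 C=5)
  5. pour(A -> B) -> (A=4 B=8 C=5)
  6. empty(B) -> (A=4 B=0 C=5)
Reached target in 6 moves.

Answer: 6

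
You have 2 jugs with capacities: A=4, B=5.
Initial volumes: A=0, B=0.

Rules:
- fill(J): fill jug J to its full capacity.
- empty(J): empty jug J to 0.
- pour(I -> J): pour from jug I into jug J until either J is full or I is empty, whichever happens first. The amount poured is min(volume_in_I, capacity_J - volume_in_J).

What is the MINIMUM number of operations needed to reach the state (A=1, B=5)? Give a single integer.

BFS from (A=0, B=0). One shortest path:
  1. fill(B) -> (A=0 B=5)
  2. pour(B -> A) -> (A=4 B=1)
  3. empty(A) -> (A=0 B=1)
  4. pour(B -> A) -> (A=1 B=0)
  5. fill(B) -> (A=1 B=5)
Reached target in 5 moves.

Answer: 5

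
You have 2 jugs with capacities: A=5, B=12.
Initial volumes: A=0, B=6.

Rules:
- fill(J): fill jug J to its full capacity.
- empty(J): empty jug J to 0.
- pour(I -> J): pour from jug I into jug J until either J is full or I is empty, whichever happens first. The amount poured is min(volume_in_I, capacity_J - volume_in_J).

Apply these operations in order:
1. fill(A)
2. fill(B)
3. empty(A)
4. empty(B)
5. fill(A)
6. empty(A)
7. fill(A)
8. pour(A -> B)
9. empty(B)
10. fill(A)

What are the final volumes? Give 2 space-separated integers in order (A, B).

Step 1: fill(A) -> (A=5 B=6)
Step 2: fill(B) -> (A=5 B=12)
Step 3: empty(A) -> (A=0 B=12)
Step 4: empty(B) -> (A=0 B=0)
Step 5: fill(A) -> (A=5 B=0)
Step 6: empty(A) -> (A=0 B=0)
Step 7: fill(A) -> (A=5 B=0)
Step 8: pour(A -> B) -> (A=0 B=5)
Step 9: empty(B) -> (A=0 B=0)
Step 10: fill(A) -> (A=5 B=0)

Answer: 5 0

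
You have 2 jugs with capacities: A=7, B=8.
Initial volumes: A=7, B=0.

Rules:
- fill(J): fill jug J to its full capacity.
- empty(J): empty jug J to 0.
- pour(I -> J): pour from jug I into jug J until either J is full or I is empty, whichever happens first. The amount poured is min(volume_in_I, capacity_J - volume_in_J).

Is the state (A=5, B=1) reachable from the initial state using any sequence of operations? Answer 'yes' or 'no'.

Answer: no

Derivation:
BFS explored all 30 reachable states.
Reachable set includes: (0,0), (0,1), (0,2), (0,3), (0,4), (0,5), (0,6), (0,7), (0,8), (1,0), (1,8), (2,0) ...
Target (A=5, B=1) not in reachable set → no.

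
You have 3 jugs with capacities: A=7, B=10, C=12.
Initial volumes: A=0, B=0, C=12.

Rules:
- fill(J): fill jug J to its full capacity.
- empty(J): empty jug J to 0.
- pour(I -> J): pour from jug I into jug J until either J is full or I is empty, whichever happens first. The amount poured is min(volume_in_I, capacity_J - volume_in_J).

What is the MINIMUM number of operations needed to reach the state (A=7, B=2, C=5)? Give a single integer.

Answer: 5

Derivation:
BFS from (A=0, B=0, C=12). One shortest path:
  1. pour(C -> B) -> (A=0 B=10 C=2)
  2. empty(B) -> (A=0 B=0 C=2)
  3. pour(C -> B) -> (A=0 B=2 C=0)
  4. fill(C) -> (A=0 B=2 C=12)
  5. pour(C -> A) -> (A=7 B=2 C=5)
Reached target in 5 moves.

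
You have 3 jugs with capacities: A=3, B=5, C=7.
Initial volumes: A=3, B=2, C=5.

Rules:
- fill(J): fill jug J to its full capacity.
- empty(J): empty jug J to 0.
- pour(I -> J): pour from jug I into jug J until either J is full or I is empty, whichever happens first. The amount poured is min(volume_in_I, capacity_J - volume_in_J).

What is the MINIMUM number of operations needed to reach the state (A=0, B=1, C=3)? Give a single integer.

Answer: 6

Derivation:
BFS from (A=3, B=2, C=5). One shortest path:
  1. empty(A) -> (A=0 B=2 C=5)
  2. pour(C -> A) -> (A=3 B=2 C=2)
  3. empty(A) -> (A=0 B=2 C=2)
  4. pour(C -> A) -> (A=2 B=2 C=0)
  5. pour(B -> A) -> (A=3 B=1 C=0)
  6. pour(A -> C) -> (A=0 B=1 C=3)
Reached target in 6 moves.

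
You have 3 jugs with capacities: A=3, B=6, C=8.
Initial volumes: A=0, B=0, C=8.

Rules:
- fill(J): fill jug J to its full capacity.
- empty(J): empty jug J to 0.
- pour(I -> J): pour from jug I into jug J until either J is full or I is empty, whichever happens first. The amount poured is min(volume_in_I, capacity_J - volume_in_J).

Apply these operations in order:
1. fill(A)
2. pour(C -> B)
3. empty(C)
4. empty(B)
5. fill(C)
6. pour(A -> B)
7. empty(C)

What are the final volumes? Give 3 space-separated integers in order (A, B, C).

Step 1: fill(A) -> (A=3 B=0 C=8)
Step 2: pour(C -> B) -> (A=3 B=6 C=2)
Step 3: empty(C) -> (A=3 B=6 C=0)
Step 4: empty(B) -> (A=3 B=0 C=0)
Step 5: fill(C) -> (A=3 B=0 C=8)
Step 6: pour(A -> B) -> (A=0 B=3 C=8)
Step 7: empty(C) -> (A=0 B=3 C=0)

Answer: 0 3 0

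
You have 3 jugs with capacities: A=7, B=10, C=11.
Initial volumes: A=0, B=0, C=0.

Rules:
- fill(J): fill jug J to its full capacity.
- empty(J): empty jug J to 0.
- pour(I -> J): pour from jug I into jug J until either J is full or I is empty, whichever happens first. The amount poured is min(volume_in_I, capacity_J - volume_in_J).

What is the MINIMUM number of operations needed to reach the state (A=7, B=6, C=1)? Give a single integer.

BFS from (A=0, B=0, C=0). One shortest path:
  1. fill(A) -> (A=7 B=0 C=0)
  2. pour(A -> C) -> (A=0 B=0 C=7)
  3. fill(A) -> (A=7 B=0 C=7)
  4. pour(A -> C) -> (A=3 B=0 C=11)
  5. pour(C -> B) -> (A=3 B=10 C=1)
  6. pour(B -> A) -> (A=7 B=6 C=1)
Reached target in 6 moves.

Answer: 6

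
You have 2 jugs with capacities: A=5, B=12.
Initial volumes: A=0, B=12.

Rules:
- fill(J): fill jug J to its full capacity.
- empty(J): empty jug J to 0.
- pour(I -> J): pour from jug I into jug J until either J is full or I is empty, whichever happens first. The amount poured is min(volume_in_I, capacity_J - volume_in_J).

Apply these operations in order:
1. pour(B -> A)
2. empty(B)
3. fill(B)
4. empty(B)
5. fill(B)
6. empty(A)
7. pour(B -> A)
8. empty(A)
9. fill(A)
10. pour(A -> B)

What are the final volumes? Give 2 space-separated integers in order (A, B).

Answer: 0 12

Derivation:
Step 1: pour(B -> A) -> (A=5 B=7)
Step 2: empty(B) -> (A=5 B=0)
Step 3: fill(B) -> (A=5 B=12)
Step 4: empty(B) -> (A=5 B=0)
Step 5: fill(B) -> (A=5 B=12)
Step 6: empty(A) -> (A=0 B=12)
Step 7: pour(B -> A) -> (A=5 B=7)
Step 8: empty(A) -> (A=0 B=7)
Step 9: fill(A) -> (A=5 B=7)
Step 10: pour(A -> B) -> (A=0 B=12)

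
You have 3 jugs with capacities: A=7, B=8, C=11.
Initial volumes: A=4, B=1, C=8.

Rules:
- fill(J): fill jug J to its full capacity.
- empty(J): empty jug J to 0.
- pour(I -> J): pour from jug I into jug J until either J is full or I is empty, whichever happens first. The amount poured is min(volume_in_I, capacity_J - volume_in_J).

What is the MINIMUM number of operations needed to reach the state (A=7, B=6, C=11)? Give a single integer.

BFS from (A=4, B=1, C=8). One shortest path:
  1. pour(C -> A) -> (A=7 B=1 C=5)
  2. pour(C -> B) -> (A=7 B=6 C=0)
  3. fill(C) -> (A=7 B=6 C=11)
Reached target in 3 moves.

Answer: 3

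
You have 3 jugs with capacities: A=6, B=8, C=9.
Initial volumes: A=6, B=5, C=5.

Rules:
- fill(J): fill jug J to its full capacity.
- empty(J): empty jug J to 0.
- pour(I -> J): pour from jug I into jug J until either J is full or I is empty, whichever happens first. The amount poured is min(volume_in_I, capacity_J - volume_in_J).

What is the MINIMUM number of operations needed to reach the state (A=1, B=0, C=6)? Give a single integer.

Answer: 4

Derivation:
BFS from (A=6, B=5, C=5). One shortest path:
  1. pour(B -> C) -> (A=6 B=1 C=9)
  2. empty(C) -> (A=6 B=1 C=0)
  3. pour(A -> C) -> (A=0 B=1 C=6)
  4. pour(B -> A) -> (A=1 B=0 C=6)
Reached target in 4 moves.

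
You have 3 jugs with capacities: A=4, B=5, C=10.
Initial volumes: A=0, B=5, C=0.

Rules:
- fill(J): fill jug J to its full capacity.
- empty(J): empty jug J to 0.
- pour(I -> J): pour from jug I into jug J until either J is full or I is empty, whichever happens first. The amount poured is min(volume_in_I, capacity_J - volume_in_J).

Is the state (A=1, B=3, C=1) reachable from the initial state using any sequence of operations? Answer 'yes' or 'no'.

Answer: no

Derivation:
BFS explored all 222 reachable states.
Reachable set includes: (0,0,0), (0,0,1), (0,0,2), (0,0,3), (0,0,4), (0,0,5), (0,0,6), (0,0,7), (0,0,8), (0,0,9), (0,0,10), (0,1,0) ...
Target (A=1, B=3, C=1) not in reachable set → no.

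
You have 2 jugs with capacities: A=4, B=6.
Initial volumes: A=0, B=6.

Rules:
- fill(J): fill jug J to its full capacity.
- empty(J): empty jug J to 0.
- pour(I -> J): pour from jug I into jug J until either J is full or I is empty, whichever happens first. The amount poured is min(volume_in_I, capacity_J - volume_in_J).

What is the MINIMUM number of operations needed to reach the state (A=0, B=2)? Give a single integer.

Answer: 2

Derivation:
BFS from (A=0, B=6). One shortest path:
  1. pour(B -> A) -> (A=4 B=2)
  2. empty(A) -> (A=0 B=2)
Reached target in 2 moves.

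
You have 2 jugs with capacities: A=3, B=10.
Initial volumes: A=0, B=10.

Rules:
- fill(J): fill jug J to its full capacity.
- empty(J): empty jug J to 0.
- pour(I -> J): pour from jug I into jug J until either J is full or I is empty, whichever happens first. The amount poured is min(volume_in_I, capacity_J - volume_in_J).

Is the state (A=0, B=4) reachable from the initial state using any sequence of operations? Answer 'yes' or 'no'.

Answer: yes

Derivation:
BFS from (A=0, B=10):
  1. pour(B -> A) -> (A=3 B=7)
  2. empty(A) -> (A=0 B=7)
  3. pour(B -> A) -> (A=3 B=4)
  4. empty(A) -> (A=0 B=4)
Target reached → yes.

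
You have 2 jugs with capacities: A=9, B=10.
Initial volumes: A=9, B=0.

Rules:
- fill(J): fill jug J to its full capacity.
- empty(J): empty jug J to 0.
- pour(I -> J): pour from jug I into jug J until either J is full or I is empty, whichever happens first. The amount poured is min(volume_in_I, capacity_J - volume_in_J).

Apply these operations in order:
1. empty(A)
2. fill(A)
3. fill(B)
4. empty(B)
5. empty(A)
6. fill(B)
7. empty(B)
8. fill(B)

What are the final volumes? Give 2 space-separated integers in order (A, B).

Step 1: empty(A) -> (A=0 B=0)
Step 2: fill(A) -> (A=9 B=0)
Step 3: fill(B) -> (A=9 B=10)
Step 4: empty(B) -> (A=9 B=0)
Step 5: empty(A) -> (A=0 B=0)
Step 6: fill(B) -> (A=0 B=10)
Step 7: empty(B) -> (A=0 B=0)
Step 8: fill(B) -> (A=0 B=10)

Answer: 0 10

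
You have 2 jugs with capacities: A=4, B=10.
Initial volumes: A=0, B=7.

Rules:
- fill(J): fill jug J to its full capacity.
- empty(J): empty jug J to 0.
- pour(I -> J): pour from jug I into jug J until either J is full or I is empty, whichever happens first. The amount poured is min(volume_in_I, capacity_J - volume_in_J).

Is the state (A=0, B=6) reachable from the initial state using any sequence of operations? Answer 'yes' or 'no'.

Answer: yes

Derivation:
BFS from (A=0, B=7):
  1. fill(B) -> (A=0 B=10)
  2. pour(B -> A) -> (A=4 B=6)
  3. empty(A) -> (A=0 B=6)
Target reached → yes.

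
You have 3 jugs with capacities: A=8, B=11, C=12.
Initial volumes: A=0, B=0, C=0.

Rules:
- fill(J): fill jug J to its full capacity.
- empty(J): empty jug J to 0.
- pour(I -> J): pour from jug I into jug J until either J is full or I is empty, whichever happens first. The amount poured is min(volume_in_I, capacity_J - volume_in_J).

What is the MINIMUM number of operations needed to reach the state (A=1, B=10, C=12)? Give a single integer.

Answer: 6

Derivation:
BFS from (A=0, B=0, C=0). One shortest path:
  1. fill(C) -> (A=0 B=0 C=12)
  2. pour(C -> B) -> (A=0 B=11 C=1)
  3. pour(C -> A) -> (A=1 B=11 C=0)
  4. pour(B -> C) -> (A=1 B=0 C=11)
  5. fill(B) -> (A=1 B=11 C=11)
  6. pour(B -> C) -> (A=1 B=10 C=12)
Reached target in 6 moves.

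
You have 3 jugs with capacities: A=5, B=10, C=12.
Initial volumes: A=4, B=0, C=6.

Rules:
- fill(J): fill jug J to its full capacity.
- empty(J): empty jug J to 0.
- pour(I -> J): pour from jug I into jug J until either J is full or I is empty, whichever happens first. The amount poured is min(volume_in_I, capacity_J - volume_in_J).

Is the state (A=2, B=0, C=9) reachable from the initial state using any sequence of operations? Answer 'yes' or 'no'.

BFS from (A=4, B=0, C=6):
  1. fill(C) -> (A=4 B=0 C=12)
  2. pour(C -> B) -> (A=4 B=10 C=2)
  3. pour(B -> A) -> (A=5 B=9 C=2)
  4. empty(A) -> (A=0 B=9 C=2)
  5. pour(C -> A) -> (A=2 B=9 C=0)
  6. pour(B -> C) -> (A=2 B=0 C=9)
Target reached → yes.

Answer: yes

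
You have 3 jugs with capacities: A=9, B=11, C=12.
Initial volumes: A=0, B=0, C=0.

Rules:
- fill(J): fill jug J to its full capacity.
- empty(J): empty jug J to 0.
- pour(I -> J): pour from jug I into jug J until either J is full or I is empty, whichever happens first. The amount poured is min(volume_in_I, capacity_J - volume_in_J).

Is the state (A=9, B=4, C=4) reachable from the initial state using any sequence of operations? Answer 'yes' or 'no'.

BFS from (A=0, B=0, C=0):
  1. fill(B) -> (A=0 B=11 C=0)
  2. fill(C) -> (A=0 B=11 C=12)
  3. pour(B -> A) -> (A=9 B=2 C=12)
  4. empty(A) -> (A=0 B=2 C=12)
  5. pour(B -> A) -> (A=2 B=0 C=12)
  6. pour(C -> B) -> (A=2 B=11 C=1)
  7. pour(B -> A) -> (A=9 B=4 C=1)
  8. empty(A) -> (A=0 B=4 C=1)
  9. pour(C -> A) -> (A=1 B=4 C=0)
  10. fill(C) -> (A=1 B=4 C=12)
  11. pour(C -> A) -> (A=9 B=4 C=4)
Target reached → yes.

Answer: yes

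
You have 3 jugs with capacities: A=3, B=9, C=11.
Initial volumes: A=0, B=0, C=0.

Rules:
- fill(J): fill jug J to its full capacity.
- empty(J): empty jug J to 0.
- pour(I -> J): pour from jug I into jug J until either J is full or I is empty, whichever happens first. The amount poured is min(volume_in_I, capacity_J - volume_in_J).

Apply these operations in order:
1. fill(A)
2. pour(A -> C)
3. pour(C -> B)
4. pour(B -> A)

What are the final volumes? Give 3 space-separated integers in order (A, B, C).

Step 1: fill(A) -> (A=3 B=0 C=0)
Step 2: pour(A -> C) -> (A=0 B=0 C=3)
Step 3: pour(C -> B) -> (A=0 B=3 C=0)
Step 4: pour(B -> A) -> (A=3 B=0 C=0)

Answer: 3 0 0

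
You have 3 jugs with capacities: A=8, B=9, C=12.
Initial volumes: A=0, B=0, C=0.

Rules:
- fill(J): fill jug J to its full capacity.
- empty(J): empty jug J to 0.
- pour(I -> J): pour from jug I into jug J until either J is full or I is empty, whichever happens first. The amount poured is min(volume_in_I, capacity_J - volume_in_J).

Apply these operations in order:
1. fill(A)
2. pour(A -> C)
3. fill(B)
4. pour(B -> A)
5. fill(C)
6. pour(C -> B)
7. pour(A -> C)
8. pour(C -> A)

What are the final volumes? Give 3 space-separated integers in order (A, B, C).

Step 1: fill(A) -> (A=8 B=0 C=0)
Step 2: pour(A -> C) -> (A=0 B=0 C=8)
Step 3: fill(B) -> (A=0 B=9 C=8)
Step 4: pour(B -> A) -> (A=8 B=1 C=8)
Step 5: fill(C) -> (A=8 B=1 C=12)
Step 6: pour(C -> B) -> (A=8 B=9 C=4)
Step 7: pour(A -> C) -> (A=0 B=9 C=12)
Step 8: pour(C -> A) -> (A=8 B=9 C=4)

Answer: 8 9 4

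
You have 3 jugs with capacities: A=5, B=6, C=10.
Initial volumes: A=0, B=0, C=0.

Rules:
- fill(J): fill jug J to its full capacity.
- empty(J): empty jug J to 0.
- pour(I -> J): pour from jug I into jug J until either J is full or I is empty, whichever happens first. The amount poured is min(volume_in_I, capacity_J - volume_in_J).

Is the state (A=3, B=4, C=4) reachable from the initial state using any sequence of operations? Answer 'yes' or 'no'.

Answer: no

Derivation:
BFS explored all 282 reachable states.
Reachable set includes: (0,0,0), (0,0,1), (0,0,2), (0,0,3), (0,0,4), (0,0,5), (0,0,6), (0,0,7), (0,0,8), (0,0,9), (0,0,10), (0,1,0) ...
Target (A=3, B=4, C=4) not in reachable set → no.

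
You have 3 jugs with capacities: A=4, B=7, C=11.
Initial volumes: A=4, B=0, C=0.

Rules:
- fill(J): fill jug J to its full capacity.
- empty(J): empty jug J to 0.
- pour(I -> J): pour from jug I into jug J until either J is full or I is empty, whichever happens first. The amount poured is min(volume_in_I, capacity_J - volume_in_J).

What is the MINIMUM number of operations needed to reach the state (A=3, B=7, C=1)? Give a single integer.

Answer: 6

Derivation:
BFS from (A=4, B=0, C=0). One shortest path:
  1. fill(B) -> (A=4 B=7 C=0)
  2. pour(A -> C) -> (A=0 B=7 C=4)
  3. pour(B -> A) -> (A=4 B=3 C=4)
  4. pour(A -> C) -> (A=0 B=3 C=8)
  5. pour(B -> A) -> (A=3 B=0 C=8)
  6. pour(C -> B) -> (A=3 B=7 C=1)
Reached target in 6 moves.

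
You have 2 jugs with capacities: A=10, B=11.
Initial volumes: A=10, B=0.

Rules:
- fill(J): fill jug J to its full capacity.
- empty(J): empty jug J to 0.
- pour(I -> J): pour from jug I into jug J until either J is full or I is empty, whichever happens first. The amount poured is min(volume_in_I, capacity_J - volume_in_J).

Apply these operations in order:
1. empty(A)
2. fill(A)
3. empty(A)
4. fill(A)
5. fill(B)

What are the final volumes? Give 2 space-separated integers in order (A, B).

Answer: 10 11

Derivation:
Step 1: empty(A) -> (A=0 B=0)
Step 2: fill(A) -> (A=10 B=0)
Step 3: empty(A) -> (A=0 B=0)
Step 4: fill(A) -> (A=10 B=0)
Step 5: fill(B) -> (A=10 B=11)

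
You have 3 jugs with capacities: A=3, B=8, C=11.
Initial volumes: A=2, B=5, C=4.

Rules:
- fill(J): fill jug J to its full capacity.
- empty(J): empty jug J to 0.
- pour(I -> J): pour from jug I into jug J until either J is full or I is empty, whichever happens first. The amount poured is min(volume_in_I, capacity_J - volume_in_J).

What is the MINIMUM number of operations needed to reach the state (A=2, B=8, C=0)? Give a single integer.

BFS from (A=2, B=5, C=4). One shortest path:
  1. fill(B) -> (A=2 B=8 C=4)
  2. empty(C) -> (A=2 B=8 C=0)
Reached target in 2 moves.

Answer: 2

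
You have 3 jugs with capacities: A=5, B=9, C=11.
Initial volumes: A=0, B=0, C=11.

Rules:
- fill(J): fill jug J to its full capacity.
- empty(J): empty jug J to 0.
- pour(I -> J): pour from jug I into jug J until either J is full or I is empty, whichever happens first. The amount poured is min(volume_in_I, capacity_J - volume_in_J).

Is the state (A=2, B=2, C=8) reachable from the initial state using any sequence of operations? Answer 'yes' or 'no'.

BFS explored all 400 reachable states.
Reachable set includes: (0,0,0), (0,0,1), (0,0,2), (0,0,3), (0,0,4), (0,0,5), (0,0,6), (0,0,7), (0,0,8), (0,0,9), (0,0,10), (0,0,11) ...
Target (A=2, B=2, C=8) not in reachable set → no.

Answer: no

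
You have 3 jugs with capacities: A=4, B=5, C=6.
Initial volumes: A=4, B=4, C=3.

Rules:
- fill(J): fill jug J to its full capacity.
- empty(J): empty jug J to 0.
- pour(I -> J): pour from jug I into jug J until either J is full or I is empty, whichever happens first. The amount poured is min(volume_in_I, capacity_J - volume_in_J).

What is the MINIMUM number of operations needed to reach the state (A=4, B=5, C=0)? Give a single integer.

Answer: 2

Derivation:
BFS from (A=4, B=4, C=3). One shortest path:
  1. fill(B) -> (A=4 B=5 C=3)
  2. empty(C) -> (A=4 B=5 C=0)
Reached target in 2 moves.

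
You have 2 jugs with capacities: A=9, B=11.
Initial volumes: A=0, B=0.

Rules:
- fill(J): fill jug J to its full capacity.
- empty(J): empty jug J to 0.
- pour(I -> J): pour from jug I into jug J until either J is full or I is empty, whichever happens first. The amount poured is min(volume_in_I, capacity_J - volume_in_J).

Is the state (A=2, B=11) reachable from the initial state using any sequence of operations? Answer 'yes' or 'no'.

Answer: yes

Derivation:
BFS from (A=0, B=0):
  1. fill(B) -> (A=0 B=11)
  2. pour(B -> A) -> (A=9 B=2)
  3. empty(A) -> (A=0 B=2)
  4. pour(B -> A) -> (A=2 B=0)
  5. fill(B) -> (A=2 B=11)
Target reached → yes.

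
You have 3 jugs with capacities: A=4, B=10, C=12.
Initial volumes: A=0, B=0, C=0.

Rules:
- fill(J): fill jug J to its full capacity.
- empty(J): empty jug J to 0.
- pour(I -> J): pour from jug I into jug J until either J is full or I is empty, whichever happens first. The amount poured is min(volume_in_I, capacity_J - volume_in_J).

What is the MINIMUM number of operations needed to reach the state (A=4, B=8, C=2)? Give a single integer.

Answer: 6

Derivation:
BFS from (A=0, B=0, C=0). One shortest path:
  1. fill(A) -> (A=4 B=0 C=0)
  2. fill(B) -> (A=4 B=10 C=0)
  3. pour(B -> C) -> (A=4 B=0 C=10)
  4. pour(A -> C) -> (A=2 B=0 C=12)
  5. pour(C -> B) -> (A=2 B=10 C=2)
  6. pour(B -> A) -> (A=4 B=8 C=2)
Reached target in 6 moves.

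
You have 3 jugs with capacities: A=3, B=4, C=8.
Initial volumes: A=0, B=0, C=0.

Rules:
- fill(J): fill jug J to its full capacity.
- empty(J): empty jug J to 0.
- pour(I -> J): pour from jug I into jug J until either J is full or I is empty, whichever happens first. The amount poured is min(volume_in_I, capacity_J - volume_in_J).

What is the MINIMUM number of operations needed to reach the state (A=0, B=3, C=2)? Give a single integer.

Answer: 5

Derivation:
BFS from (A=0, B=0, C=0). One shortest path:
  1. fill(C) -> (A=0 B=0 C=8)
  2. pour(C -> A) -> (A=3 B=0 C=5)
  3. empty(A) -> (A=0 B=0 C=5)
  4. pour(C -> A) -> (A=3 B=0 C=2)
  5. pour(A -> B) -> (A=0 B=3 C=2)
Reached target in 5 moves.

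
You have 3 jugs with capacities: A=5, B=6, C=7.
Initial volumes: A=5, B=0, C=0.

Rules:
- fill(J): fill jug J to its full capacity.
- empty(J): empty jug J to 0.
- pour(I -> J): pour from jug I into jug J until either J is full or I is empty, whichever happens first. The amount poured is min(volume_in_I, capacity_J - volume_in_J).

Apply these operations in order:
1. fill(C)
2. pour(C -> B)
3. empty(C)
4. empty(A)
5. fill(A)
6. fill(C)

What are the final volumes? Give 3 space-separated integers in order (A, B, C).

Step 1: fill(C) -> (A=5 B=0 C=7)
Step 2: pour(C -> B) -> (A=5 B=6 C=1)
Step 3: empty(C) -> (A=5 B=6 C=0)
Step 4: empty(A) -> (A=0 B=6 C=0)
Step 5: fill(A) -> (A=5 B=6 C=0)
Step 6: fill(C) -> (A=5 B=6 C=7)

Answer: 5 6 7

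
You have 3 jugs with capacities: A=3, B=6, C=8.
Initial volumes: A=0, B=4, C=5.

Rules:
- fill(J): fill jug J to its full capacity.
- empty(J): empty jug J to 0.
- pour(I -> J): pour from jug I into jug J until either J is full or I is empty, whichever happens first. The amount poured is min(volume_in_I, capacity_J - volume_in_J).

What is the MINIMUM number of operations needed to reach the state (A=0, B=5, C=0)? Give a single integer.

BFS from (A=0, B=4, C=5). One shortest path:
  1. empty(B) -> (A=0 B=0 C=5)
  2. pour(C -> B) -> (A=0 B=5 C=0)
Reached target in 2 moves.

Answer: 2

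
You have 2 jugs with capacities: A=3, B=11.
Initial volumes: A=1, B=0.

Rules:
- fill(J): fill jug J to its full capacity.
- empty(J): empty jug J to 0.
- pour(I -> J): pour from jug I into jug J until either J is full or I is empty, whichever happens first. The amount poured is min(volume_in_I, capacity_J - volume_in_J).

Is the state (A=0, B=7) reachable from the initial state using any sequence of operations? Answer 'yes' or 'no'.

BFS from (A=1, B=0):
  1. pour(A -> B) -> (A=0 B=1)
  2. fill(A) -> (A=3 B=1)
  3. pour(A -> B) -> (A=0 B=4)
  4. fill(A) -> (A=3 B=4)
  5. pour(A -> B) -> (A=0 B=7)
Target reached → yes.

Answer: yes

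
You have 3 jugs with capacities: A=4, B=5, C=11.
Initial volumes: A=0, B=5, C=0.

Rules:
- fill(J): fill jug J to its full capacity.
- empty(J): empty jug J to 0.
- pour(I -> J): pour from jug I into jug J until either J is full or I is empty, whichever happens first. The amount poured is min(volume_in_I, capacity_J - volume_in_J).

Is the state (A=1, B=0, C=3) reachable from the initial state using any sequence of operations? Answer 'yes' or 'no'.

Answer: yes

Derivation:
BFS from (A=0, B=5, C=0):
  1. fill(A) -> (A=4 B=5 C=0)
  2. pour(A -> C) -> (A=0 B=5 C=4)
  3. pour(B -> A) -> (A=4 B=1 C=4)
  4. pour(A -> C) -> (A=0 B=1 C=8)
  5. pour(B -> A) -> (A=1 B=0 C=8)
  6. pour(C -> B) -> (A=1 B=5 C=3)
  7. empty(B) -> (A=1 B=0 C=3)
Target reached → yes.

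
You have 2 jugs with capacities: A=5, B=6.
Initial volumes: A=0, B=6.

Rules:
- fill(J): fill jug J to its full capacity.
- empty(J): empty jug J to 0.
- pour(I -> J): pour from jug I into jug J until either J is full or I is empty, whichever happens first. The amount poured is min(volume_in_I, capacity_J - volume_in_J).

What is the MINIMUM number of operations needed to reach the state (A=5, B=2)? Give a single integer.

Answer: 5

Derivation:
BFS from (A=0, B=6). One shortest path:
  1. pour(B -> A) -> (A=5 B=1)
  2. empty(A) -> (A=0 B=1)
  3. pour(B -> A) -> (A=1 B=0)
  4. fill(B) -> (A=1 B=6)
  5. pour(B -> A) -> (A=5 B=2)
Reached target in 5 moves.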